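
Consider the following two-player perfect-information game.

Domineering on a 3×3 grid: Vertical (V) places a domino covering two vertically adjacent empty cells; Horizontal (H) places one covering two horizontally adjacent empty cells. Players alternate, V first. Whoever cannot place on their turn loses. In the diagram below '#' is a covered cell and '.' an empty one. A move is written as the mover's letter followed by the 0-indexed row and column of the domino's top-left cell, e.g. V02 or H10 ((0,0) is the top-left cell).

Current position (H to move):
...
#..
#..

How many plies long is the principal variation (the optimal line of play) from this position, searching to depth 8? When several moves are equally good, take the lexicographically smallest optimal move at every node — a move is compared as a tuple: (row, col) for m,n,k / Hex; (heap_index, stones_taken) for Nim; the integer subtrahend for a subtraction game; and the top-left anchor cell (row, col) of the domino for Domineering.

[.../#../#..] H move#1: H00:-1/##./#../#.., H01:-1/.##/#../#.., H11:+1/.../###/#..*, H21:-1/.../#../###
[.../###/#..] end (terminal -1, V#2); searched .../#../#.. to 8

PV length from [.../#../#..]: 1 ply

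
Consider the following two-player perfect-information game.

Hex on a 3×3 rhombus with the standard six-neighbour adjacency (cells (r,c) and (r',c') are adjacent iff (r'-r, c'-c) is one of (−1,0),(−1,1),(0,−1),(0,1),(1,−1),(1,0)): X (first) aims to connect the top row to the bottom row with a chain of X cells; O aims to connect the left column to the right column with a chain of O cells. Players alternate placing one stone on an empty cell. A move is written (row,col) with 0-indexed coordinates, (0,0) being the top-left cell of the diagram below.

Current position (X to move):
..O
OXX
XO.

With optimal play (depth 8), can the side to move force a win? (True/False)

ply 1, X at ..O/OXX/XO. | (0,0)=-1→X.O/OXX/XO.; (0,1)=+1→.XO/OXX/XO.*; (2,2)=-1→..O/OXX/XOX
ply 2: .XO/OXX/XO. is terminal -1 (O); from ..O/OXX/XO. depth 8

X winning at [..O/OXX/XO.]: True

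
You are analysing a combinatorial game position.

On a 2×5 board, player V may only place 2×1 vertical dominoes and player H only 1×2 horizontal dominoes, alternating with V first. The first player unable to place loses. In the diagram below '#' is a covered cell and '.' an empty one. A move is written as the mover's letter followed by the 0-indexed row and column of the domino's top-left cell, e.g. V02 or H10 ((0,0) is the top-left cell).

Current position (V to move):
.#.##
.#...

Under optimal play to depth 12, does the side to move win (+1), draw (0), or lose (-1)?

value(.#.##/.#..., V) = +1

p1 V@[.#.##/.#...]: V00[##.##/##...]-1 V02[.####/.##..]+1*
p2 H@[.####/.##..]: H13[.####/.####]-1*
p3 V@[.####/.####]: V00[#####/#####]+1*
p4 H@[#####/#####] terminal -1; root [.#.##/.#...] d12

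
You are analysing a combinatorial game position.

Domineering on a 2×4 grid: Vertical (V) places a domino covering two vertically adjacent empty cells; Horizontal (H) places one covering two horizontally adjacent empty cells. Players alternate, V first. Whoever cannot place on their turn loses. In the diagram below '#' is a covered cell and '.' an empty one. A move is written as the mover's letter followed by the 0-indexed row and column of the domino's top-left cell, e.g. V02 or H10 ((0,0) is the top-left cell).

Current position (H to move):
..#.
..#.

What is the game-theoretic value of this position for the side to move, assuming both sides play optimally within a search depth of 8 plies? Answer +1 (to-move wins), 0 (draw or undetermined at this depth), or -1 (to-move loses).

value(..#./..#., H) = +1

p1 H@[..#./..#.]: H00[###./..#.]+1* H10[..#./###.]+1
p2 V@[###./..#.]: V03[####/..##]-1*
p3 H@[####/..##]: H10[####/####]+1*
p4 V@[####/####] terminal -1; root [..#./..#.] d8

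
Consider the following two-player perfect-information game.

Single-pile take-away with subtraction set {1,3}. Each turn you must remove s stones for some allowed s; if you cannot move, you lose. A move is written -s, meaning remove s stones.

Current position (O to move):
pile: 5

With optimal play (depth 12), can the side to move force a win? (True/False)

O winning at [5]: True

ply 1, O at 5 | -1=+1→4*; -3=+1→2
ply 2, X at 4 | -1=-1→3*; -3=-1→1
ply 3, O at 3 | -1=+1→2*; -3=+1→0
ply 4, X at 2 | -1=-1→1*
ply 5, O at 1 | -1=+1→0*
ply 6: 0 is terminal -1 (X); from 5 depth 12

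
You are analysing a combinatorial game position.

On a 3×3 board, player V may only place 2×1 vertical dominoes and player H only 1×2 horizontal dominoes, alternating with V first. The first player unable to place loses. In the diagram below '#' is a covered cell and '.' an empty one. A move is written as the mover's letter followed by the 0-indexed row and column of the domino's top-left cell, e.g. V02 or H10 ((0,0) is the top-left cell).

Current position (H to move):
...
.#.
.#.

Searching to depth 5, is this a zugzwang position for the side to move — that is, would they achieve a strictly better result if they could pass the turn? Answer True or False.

p1 H@[.../.#./.#.]: H00[##./.#./.#.]-1* H01[.##/.#./.#.]-1
p2 V@[##./.#./.#.]: V02[###/.##/.#.]+1* V10[##./##./##.]+1 V12[##./.##/.##]+1
p3 H@[###/.##/.#.] terminal -1; root [.../.#./.#.] d5
suppose H passes — search the same position with V to move:
pass> p1 V@[.../.#./.#.]: V00[#../##./.#.]+1* V02[..#/.##/.#.]+1 V10[.../##./##.]+1 V12[.../.##/.##]+1
pass> p2 H@[#../##./.#.]: H01[###/##./.#.]-1*
pass> p3 V@[###/##./.#.]: V12[###/###/.##]+1*
pass> p4 H@[###/###/.##] terminal -1; root [.../.#./.#.] d5
for H: play -1, pass -1

zugzwang(.../.#./.#., H) = False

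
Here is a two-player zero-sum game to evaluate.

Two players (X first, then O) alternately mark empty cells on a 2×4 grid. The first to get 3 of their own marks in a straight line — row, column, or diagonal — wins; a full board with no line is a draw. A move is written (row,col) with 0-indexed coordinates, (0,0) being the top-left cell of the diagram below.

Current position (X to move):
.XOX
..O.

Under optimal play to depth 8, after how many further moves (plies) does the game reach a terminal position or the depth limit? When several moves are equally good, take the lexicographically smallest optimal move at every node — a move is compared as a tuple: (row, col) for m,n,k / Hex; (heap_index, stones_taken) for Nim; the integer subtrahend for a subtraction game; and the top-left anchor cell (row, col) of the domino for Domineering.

p1 X@[.XOX/..O.]: (0,0)[XXOX/..O.]-1 (1,0)[.XOX/X.O.]+0* (1,1)[.XOX/.XO.]+0 (1,3)[.XOX/..OX]+0
p2 O@[.XOX/X.O.]: (0,0)[OXOX/X.O.]+0* (1,1)[.XOX/XOO.]+0 (1,3)[.XOX/X.OO]+0
p3 X@[OXOX/X.O.]: (1,1)[OXOX/XXO.]+0* (1,3)[OXOX/X.OX]+0
p4 O@[OXOX/XXO.]: (1,3)[OXOX/XXOO]+0*
p5 X@[OXOX/XXOO] terminal +0; root [.XOX/..O.] d8

PV length from [.XOX/..O.]: 4 plies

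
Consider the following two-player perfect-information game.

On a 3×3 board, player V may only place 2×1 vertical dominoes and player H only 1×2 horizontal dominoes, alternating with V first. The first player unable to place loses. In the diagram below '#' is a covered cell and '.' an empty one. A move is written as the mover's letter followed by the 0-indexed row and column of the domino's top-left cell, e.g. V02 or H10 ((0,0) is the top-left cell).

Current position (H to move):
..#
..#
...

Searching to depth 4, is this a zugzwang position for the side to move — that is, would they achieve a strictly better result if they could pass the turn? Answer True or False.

p1 H@[..#/..#/...]: H00[###/..#/...]-1 H10[..#/###/...]+1* H20[..#/..#/##.]-1 H21[..#/..#/.##]-1
p2 V@[..#/###/...] terminal -1; root [..#/..#/...] d4
if H skipped the turn, V would face:
~ p1 V@[..#/..#/...]: V00[#.#/#.#/...]+1* V01[.##/.##/...]+1 V10[..#/#.#/#..]+1 V11[..#/.##/.#.]+1
~ p2 H@[#.#/#.#/...]: H20[#.#/#.#/##.]-1* H21[#.#/#.#/.##]-1
~ p3 V@[#.#/#.#/##.]: V01[###/###/##.]+1*
~ p4 H@[###/###/##.] terminal -1; root [..#/..#/...] d4
compare (H): move=+1 vs pass=-1

zugzwang(..#/..#/..., H) = False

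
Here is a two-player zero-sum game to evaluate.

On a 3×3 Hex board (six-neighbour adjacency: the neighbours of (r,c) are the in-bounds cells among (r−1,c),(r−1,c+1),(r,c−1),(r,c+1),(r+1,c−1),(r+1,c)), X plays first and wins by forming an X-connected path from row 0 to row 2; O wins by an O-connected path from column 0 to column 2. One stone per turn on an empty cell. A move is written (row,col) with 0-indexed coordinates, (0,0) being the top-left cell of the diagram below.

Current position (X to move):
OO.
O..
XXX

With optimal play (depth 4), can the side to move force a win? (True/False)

p1 X@[OO./O../XXX]: (0,2)[OOX/O../XXX]+1* (1,1)[OO./OX./XXX]-1 (1,2)[OO./O.X/XXX]-1
p2 O@[OOX/O../XXX]: (1,1)[OOX/OO./XXX]-1* (1,2)[OOX/O.O/XXX]-1
p3 X@[OOX/OO./XXX]: (1,2)[OOX/OOX/XXX]+1*
p4 O@[OOX/OOX/XXX] terminal -1; root [OO./O../XXX] d4

X winning at [OO./O../XXX]: True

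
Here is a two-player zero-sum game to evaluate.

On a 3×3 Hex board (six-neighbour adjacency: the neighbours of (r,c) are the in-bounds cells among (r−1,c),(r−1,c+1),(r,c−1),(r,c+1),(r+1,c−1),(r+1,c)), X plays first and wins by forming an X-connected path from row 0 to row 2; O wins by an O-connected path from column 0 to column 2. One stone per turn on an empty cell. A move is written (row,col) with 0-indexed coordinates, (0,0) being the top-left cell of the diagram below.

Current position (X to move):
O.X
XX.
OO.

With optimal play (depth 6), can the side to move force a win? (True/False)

p1 X@[O.X/XX./OO.]: (0,1)[OXX/XX./OO.]-1* (1,2)[O.X/XXX/OO.]-1 (2,2)[O.X/XX./OOX]-1
p2 O@[OXX/XX./OO.]: (1,2)[OXX/XXO/OO.]+1* (2,2)[OXX/XX./OOO]+1
p3 X@[OXX/XXO/OO.] terminal -1; root [O.X/XX./OO.] d6

X winning at [O.X/XX./OO.]: False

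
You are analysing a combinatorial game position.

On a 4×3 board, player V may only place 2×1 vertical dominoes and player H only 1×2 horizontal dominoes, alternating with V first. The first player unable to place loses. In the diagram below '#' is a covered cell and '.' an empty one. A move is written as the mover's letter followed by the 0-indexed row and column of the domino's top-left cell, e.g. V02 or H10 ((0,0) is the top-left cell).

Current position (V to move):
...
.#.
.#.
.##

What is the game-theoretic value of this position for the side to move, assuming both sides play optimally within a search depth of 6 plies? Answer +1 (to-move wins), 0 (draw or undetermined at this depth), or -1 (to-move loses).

value(.../.#./.#./.##, V) = +1

p1 V@[.../.#./.#./.##]: V00[#../##./.#./.##]+1* V02[..#/.##/.#./.##]+1 V10[.../##./##./.##]+1 V12[.../.##/.##/.##]+1 V20[.../.#./##./###]+1
p2 H@[#../##./.#./.##]: H01[###/##./.#./.##]-1*
p3 V@[###/##./.#./.##]: V12[###/###/.##/.##]+1* V20[###/##./##./###]+1
p4 H@[###/###/.##/.##] terminal -1; root [.../.#./.#./.##] d6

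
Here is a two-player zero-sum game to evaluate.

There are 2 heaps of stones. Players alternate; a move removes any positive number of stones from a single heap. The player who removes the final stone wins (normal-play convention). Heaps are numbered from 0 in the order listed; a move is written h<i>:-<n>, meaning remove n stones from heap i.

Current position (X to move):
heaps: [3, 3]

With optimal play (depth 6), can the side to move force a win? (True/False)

X winning at [(3,3)]: False

ply 1, X at (3,3) | h0:-1=-1→(2,3)*; h0:-2=-1→(1,3); h0:-3=-1→(0,3); h1:-1=-1→(3,2); h1:-2=-1→(3,1); h1:-3=-1→(3,0)
ply 2, O at (2,3) | h0:-1=-1→(1,3); h0:-2=-1→(0,3); h1:-1=+1→(2,2)*; h1:-2=-1→(2,1); h1:-3=-1→(2,0)
ply 3, X at (2,2) | h0:-1=-1→(1,2)*; h0:-2=-1→(0,2); h1:-1=-1→(2,1); h1:-2=-1→(2,0)
ply 4, O at (1,2) | h0:-1=-1→(0,2); h1:-1=+1→(1,1)*; h1:-2=-1→(1,0)
ply 5, X at (1,1) | h0:-1=-1→(0,1)*; h1:-1=-1→(1,0)
ply 6, O at (0,1) | h1:-1=+1→(0,0)*
ply 7: (0,0) is terminal -1 (X); from (3,3) depth 6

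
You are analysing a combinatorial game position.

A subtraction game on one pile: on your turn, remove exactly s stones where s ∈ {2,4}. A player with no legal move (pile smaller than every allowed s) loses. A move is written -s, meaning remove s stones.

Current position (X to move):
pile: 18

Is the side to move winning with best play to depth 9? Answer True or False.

[18] X move#1: -2:-1/16*, -4:-1/14
[16] O move#2: -2:-1/14, -4:+1/12*
[12] X move#3: -2:-1/10*, -4:-1/8
[10] O move#4: -2:-1/8, -4:+1/6*
[6] X move#5: -2:-1/4*, -4:-1/2
[4] O move#6: -2:-1/2, -4:+1/0*
[0] end (terminal -1, X#7); searched 18 to 9

X winning at [18]: False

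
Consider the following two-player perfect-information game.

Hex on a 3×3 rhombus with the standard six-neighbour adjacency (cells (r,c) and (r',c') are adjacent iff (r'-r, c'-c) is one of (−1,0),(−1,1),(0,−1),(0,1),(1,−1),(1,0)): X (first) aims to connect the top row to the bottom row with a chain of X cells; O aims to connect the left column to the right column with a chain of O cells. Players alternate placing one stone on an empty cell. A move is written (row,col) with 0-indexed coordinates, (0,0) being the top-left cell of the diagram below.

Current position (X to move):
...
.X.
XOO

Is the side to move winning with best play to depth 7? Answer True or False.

ply 1, X at .../.X./XOO | (0,0)=+1→X../.X./XOO*; (0,1)=+1→.X./.X./XOO; (0,2)=+1→..X/.X./XOO; (1,0)=+1→.../XX./XOO; (1,2)=+1→.../.XX/XOO
ply 2, O at X../.X./XOO | (0,1)=-1→XO./.X./XOO*; (0,2)=-1→X.O/.X./XOO; (1,0)=-1→X../OX./XOO; (1,2)=-1→X../.XO/XOO
ply 3, X at XO./.X./XOO | (0,2)=+1→XOX/.X./XOO*; (1,0)=+1→XO./XX./XOO; (1,2)=+1→XO./.XX/XOO
ply 4: XOX/.X./XOO is terminal -1 (O); from .../.X./XOO depth 7

X winning at [.../.X./XOO]: True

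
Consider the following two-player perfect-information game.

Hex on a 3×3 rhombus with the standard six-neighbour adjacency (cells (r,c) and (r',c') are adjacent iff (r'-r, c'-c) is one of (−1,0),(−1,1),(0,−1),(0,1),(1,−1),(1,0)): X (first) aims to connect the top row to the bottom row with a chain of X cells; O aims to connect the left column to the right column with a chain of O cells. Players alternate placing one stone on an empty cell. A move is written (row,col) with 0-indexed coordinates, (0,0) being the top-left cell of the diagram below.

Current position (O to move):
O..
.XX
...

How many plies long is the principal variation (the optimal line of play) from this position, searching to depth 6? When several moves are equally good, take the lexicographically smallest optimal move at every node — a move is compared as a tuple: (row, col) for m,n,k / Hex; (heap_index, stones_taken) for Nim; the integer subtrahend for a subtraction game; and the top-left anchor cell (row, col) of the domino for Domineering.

PV length from [O../.XX/...]: 4 plies

[O../.XX/...] O move#1: (0,1):-1/OO./.XX/...*, (0,2):-1/O.O/.XX/..., (1,0):-1/O../OXX/..., (2,0):-1/O../.XX/O.., (2,1):-1/O../.XX/.O., (2,2):-1/O../.XX/..O
[OO./.XX/...] X move#2: (0,2):+1/OOX/.XX/...*, (1,0):-1/OO./XXX/..., (2,0):-1/OO./.XX/X.., (2,1):-1/OO./.XX/.X., (2,2):-1/OO./.XX/..X
[OOX/.XX/...] O move#3: (1,0):-1/OOX/OXX/...*, (2,0):-1/OOX/.XX/O.., (2,1):-1/OOX/.XX/.O., (2,2):-1/OOX/.XX/..O
[OOX/OXX/...] X move#4: (2,0):+1/OOX/OXX/X..*, (2,1):+1/OOX/OXX/.X., (2,2):+1/OOX/OXX/..X
[OOX/OXX/X..] end (terminal -1, O#5); searched O../.XX/... to 6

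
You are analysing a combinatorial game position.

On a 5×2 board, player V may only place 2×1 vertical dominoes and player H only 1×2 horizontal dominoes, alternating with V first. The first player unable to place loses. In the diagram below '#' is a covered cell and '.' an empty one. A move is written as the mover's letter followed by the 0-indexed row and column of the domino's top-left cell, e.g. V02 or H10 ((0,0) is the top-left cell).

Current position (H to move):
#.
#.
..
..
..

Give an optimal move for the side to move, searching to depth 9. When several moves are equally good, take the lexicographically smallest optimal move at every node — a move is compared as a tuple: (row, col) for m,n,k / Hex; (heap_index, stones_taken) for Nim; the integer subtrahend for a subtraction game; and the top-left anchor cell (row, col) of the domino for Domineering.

H's best at [#./#./../../..]: H30

p1 H@[#./#./../../..]: H20[#./#./##/../..]-1 H30[#./#./../##/..]+1* H40[#./#./../../##]-1
p2 V@[#./#./../##/..]: V01[##/##/../##/..]-1* V11[#./##/.#/##/..]-1
p3 H@[##/##/../##/..]: H20[##/##/##/##/..]+1* H40[##/##/../##/##]+1
p4 V@[##/##/##/##/..] terminal -1; root [#./#./../../..] d9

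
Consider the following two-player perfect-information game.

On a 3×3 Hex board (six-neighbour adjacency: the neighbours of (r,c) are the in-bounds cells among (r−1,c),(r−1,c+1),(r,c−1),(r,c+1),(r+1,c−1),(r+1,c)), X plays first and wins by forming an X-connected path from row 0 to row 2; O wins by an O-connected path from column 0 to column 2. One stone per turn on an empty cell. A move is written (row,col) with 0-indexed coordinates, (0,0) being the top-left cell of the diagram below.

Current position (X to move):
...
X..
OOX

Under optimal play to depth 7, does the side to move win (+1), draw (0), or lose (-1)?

ply 1, X at .../X../OOX | (0,0)=-1→X../X../OOX; (0,1)=-1→.X./X../OOX; (0,2)=-1→..X/X../OOX; (1,1)=-1→.../XX./OOX; (1,2)=+1→.../X.X/OOX*
ply 2, O at .../X.X/OOX | (0,0)=-1→O../X.X/OOX*; (0,1)=-1→.O./X.X/OOX; (0,2)=-1→..O/X.X/OOX; (1,1)=-1→.../XOX/OOX
ply 3, X at O../X.X/OOX | (0,1)=+1→OX./X.X/OOX*; (0,2)=+1→O.X/X.X/OOX; (1,1)=+1→O../XXX/OOX
ply 4, O at OX./X.X/OOX | (0,2)=-1→OXO/X.X/OOX*; (1,1)=-1→OX./XOX/OOX
ply 5, X at OXO/X.X/OOX | (1,1)=+1→OXO/XXX/OOX*
ply 6: OXO/XXX/OOX is terminal -1 (O); from .../X../OOX depth 7

value(.../X../OOX, X) = +1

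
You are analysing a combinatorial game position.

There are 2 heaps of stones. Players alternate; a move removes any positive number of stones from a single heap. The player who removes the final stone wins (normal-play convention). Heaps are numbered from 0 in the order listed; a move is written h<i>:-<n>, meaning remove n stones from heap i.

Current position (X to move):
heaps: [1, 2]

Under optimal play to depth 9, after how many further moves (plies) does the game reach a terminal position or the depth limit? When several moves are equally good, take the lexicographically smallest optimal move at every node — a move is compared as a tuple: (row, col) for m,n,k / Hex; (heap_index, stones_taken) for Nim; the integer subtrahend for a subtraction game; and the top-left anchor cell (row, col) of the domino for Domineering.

ply 1, X at (1,2) | h0:-1=-1→(0,2); h1:-1=+1→(1,1)*; h1:-2=-1→(1,0)
ply 2, O at (1,1) | h0:-1=-1→(0,1)*; h1:-1=-1→(1,0)
ply 3, X at (0,1) | h1:-1=+1→(0,0)*
ply 4: (0,0) is terminal -1 (O); from (1,2) depth 9

PV length from [(1,2)]: 3 plies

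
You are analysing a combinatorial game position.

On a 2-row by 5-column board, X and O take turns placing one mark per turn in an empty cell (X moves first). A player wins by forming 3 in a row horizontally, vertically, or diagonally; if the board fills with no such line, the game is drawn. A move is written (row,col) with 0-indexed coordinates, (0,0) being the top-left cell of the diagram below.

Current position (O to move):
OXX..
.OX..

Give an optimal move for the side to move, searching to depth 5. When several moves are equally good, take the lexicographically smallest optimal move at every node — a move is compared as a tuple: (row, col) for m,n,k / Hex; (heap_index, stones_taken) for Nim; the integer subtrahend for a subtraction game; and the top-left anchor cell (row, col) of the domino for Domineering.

[OXX../.OX..] O move#1: (0,3):+0/OXXO./.OX..*, (0,4):-1/OXX.O/.OX.., (1,0):-1/OXX../OOX.., (1,3):-1/OXX../.OXO., (1,4):-1/OXX../.OX.O
[OXXO./.OX..] X move#2: (0,4):+0/OXXOX/.OX..*, (1,0):+0/OXXO./XOX.., (1,3):+0/OXXO./.OXX., (1,4):+0/OXXO./.OX.X
[OXXOX/.OX..] O move#3: (1,0):+0/OXXOX/OOX..*, (1,3):+0/OXXOX/.OXO., (1,4):+0/OXXOX/.OX.O
[OXXOX/OOX..] X move#4: (1,3):+0/OXXOX/OOXX.*, (1,4):+0/OXXOX/OOX.X
[OXXOX/OOXX.] O move#5: (1,4):+0/OXXOX/OOXXO*
[OXXOX/OOXXO] end (terminal +0, X#6); searched OXX../.OX.. to 5

O's best at [OXX../.OX..]: (0,3)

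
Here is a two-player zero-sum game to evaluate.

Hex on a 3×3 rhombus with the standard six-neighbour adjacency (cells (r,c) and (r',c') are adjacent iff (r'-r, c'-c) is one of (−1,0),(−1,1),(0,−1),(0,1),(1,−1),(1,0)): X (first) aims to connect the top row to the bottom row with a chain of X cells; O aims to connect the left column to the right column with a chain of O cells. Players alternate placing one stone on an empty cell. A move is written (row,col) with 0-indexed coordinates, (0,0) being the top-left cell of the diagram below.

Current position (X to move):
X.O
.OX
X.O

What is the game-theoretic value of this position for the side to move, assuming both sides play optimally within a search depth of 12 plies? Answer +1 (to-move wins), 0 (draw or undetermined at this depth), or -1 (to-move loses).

value(X.O/.OX/X.O, X) = +1

ply 1, X at X.O/.OX/X.O | (0,1)=-1→XXO/.OX/X.O; (1,0)=+1→X.O/XOX/X.O*; (2,1)=-1→X.O/.OX/XXO
ply 2: X.O/XOX/X.O is terminal -1 (O); from X.O/.OX/X.O depth 12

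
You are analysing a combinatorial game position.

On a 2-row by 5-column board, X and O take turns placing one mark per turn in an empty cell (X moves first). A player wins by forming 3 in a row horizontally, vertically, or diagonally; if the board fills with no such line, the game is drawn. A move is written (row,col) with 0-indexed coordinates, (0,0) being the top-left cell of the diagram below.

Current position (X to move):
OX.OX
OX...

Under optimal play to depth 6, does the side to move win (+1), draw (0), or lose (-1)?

value(OX.OX/OX..., X) = 0

[OX.OX/OX...] X move#1: (0,2):+0/OXXOX/OX...*, (1,2):+0/OX.OX/OXX.., (1,3):+0/OX.OX/OX.X., (1,4):+0/OX.OX/OX..X
[OXXOX/OX...] O move#2: (1,2):+0/OXXOX/OXO..*, (1,3):+0/OXXOX/OX.O., (1,4):+0/OXXOX/OX..O
[OXXOX/OXO..] X move#3: (1,3):+0/OXXOX/OXOX.*, (1,4):+0/OXXOX/OXO.X
[OXXOX/OXOX.] O move#4: (1,4):+0/OXXOX/OXOXO*
[OXXOX/OXOXO] end (terminal +0, X#5); searched OX.OX/OX... to 6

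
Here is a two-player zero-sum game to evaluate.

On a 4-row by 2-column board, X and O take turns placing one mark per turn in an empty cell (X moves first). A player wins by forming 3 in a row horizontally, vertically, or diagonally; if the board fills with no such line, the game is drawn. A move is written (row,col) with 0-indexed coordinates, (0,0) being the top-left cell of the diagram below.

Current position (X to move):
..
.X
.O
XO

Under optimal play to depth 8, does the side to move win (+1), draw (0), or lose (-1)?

value(../.X/.O/XO, X) = 0

ply 1, X at ../.X/.O/XO | (0,0)=+0→X./.X/.O/XO*; (0,1)=+0→.X/.X/.O/XO; (1,0)=+0→../XX/.O/XO; (2,0)=+0→../.X/XO/XO
ply 2, O at X./.X/.O/XO | (0,1)=+0→XO/.X/.O/XO*; (1,0)=+0→X./OX/.O/XO; (2,0)=+0→X./.X/OO/XO
ply 3, X at XO/.X/.O/XO | (1,0)=+0→XO/XX/.O/XO*; (2,0)=+0→XO/.X/XO/XO
ply 4, O at XO/XX/.O/XO | (2,0)=+0→XO/XX/OO/XO*
ply 5: XO/XX/OO/XO is terminal +0 (X); from ../.X/.O/XO depth 8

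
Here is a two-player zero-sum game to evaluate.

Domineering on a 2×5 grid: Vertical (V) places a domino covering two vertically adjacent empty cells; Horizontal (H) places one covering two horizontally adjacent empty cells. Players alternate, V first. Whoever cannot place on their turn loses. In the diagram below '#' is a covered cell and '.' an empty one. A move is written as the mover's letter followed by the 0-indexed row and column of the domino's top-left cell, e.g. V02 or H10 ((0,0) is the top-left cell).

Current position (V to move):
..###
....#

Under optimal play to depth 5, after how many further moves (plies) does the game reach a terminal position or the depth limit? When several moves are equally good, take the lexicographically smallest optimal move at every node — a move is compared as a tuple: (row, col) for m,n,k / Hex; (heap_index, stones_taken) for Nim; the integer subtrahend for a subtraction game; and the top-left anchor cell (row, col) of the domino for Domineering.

PV length from [..###/....#]: 3 plies

ply 1, V at ..###/....# | V00=-1→#.###/#...#; V01=+1→.####/.#..#*
ply 2, H at .####/.#..# | H12=-1→.####/.####*
ply 3, V at .####/.#### | V00=+1→#####/#####*
ply 4: #####/##### is terminal -1 (H); from ..###/....# depth 5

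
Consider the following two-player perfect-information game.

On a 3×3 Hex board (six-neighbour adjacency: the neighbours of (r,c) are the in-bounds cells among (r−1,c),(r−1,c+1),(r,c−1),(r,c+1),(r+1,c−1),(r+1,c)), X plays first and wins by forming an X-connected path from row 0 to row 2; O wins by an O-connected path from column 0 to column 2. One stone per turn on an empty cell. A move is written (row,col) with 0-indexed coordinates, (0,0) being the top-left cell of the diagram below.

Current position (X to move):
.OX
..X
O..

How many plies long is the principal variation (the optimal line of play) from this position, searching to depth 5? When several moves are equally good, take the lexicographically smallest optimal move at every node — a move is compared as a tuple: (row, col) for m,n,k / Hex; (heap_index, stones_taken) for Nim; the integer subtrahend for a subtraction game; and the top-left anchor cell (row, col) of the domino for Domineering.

p1 X@[.OX/..X/O..]: (0,0)[XOX/..X/O..]+1* (1,0)[.OX/X.X/O..]+1 (1,1)[.OX/.XX/O..]+1 (2,1)[.OX/..X/OX.]+1 (2,2)[.OX/..X/O.X]+1
p2 O@[XOX/..X/O..]: (1,0)[XOX/O.X/O..]-1* (1,1)[XOX/.OX/O..]-1 (2,1)[XOX/..X/OO.]-1 (2,2)[XOX/..X/O.O]-1
p3 X@[XOX/O.X/O..]: (1,1)[XOX/OXX/O..]+1* (2,1)[XOX/O.X/OX.]+1 (2,2)[XOX/O.X/O.X]+1
p4 O@[XOX/OXX/O..]: (2,1)[XOX/OXX/OO.]-1* (2,2)[XOX/OXX/O.O]-1
p5 X@[XOX/OXX/OO.]: (2,2)[XOX/OXX/OOX]+1*
p6 O@[XOX/OXX/OOX] terminal -1; root [.OX/..X/O..] d5

PV length from [.OX/..X/O..]: 5 plies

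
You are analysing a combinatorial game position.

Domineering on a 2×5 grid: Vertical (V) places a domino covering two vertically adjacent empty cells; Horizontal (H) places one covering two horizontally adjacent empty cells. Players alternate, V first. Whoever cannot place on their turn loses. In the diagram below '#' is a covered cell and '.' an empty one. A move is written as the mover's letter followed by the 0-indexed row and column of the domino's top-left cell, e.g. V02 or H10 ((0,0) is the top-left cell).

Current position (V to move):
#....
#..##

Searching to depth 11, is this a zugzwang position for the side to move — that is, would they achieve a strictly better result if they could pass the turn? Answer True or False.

zugzwang(#..../#..##, V) = False

[#..../#..##] V move#1: V01:-1/##.../##.##, V02:+1/#.#../#.###*
[#.#../#.###] H move#2: H03:-1/#.###/#.###*
[#.###/#.###] V move#3: V01:+1/#####/#####*
[#####/#####] end (terminal -1, H#4); searched #..../#..## to 11
suppose V passes — search the same position with H to move:
pass> [#..../#..##] H move#1: H01:+1/###../#..##*, H02:-1/#.##./#..##, H03:-1/#..##/#..##, H11:+1/#..../#####
pass> [###../#..##] end (terminal -1, V#2); searched #..../#..## to 11
for V: play +1, pass -1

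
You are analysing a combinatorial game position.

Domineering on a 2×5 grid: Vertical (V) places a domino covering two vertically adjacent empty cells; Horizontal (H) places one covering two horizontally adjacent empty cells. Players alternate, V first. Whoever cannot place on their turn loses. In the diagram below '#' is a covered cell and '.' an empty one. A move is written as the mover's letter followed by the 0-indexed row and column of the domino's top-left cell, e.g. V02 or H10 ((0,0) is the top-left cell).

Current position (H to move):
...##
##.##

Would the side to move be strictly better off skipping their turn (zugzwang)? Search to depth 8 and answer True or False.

zugzwang(...##/##.##, H) = False

[...##/##.##] H move#1: H00:-1/##.##/##.##, H01:+1/.####/##.##*
[.####/##.##] end (terminal -1, V#2); searched ...##/##.## to 8
pass branch (V moves first from the same position):
  | [...##/##.##] V move#1: V02:-1/..###/#####*
  | [..###/#####] H move#2: H00:+1/#####/#####*
  | [#####/#####] end (terminal -1, V#3); searched ...##/##.## to 8
H moving scores +1; H passing scores +1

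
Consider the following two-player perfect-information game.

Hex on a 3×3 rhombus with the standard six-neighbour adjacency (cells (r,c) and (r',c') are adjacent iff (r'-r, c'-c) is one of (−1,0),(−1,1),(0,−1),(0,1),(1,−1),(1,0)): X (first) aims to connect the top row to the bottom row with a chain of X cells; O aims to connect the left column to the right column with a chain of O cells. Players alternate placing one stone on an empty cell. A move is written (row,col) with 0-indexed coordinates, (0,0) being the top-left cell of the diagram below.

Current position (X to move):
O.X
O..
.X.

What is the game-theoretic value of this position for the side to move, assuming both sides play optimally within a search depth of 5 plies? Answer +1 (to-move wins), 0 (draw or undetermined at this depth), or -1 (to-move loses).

[O.X/O../.X.] X move#1: (0,1):+1/OXX/O../.X.*, (1,1):+1/O.X/OX./.X., (1,2):+1/O.X/O.X/.X., (2,0):+1/O.X/O../XX., (2,2):+1/O.X/O../.XX
[OXX/O../.X.] O move#2: (1,1):-1/OXX/OO./.X.*, (1,2):-1/OXX/O.O/.X., (2,0):-1/OXX/O../OX., (2,2):-1/OXX/O../.XO
[OXX/OO./.X.] X move#3: (1,2):+1/OXX/OOX/.X.*, (2,0):-1/OXX/OO./XX., (2,2):-1/OXX/OO./.XX
[OXX/OOX/.X.] end (terminal -1, O#4); searched O.X/O../.X. to 5

value(O.X/O../.X., X) = +1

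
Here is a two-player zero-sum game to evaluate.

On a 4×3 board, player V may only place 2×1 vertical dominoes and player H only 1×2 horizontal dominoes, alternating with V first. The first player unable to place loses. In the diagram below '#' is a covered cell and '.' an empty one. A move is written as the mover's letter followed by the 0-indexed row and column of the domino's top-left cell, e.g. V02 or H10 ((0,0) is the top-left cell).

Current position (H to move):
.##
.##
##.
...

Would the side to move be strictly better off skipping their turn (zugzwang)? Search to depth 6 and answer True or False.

zugzwang(.##/.##/##./..., H) = False

p1 H@[.##/.##/##./...]: H30[.##/.##/##./##.]-1* H31[.##/.##/##./.##]-1
p2 V@[.##/.##/##./##.]: V00[###/###/##./##.]+1* V22[.##/.##/###/###]+1
p3 H@[###/###/##./##.] terminal -1; root [.##/.##/##./...] d6
pass branch (V moves first from the same position):
  | p1 V@[.##/.##/##./...]: V00[###/###/##./...]-1 V22[.##/.##/###/..#]+1*
  | p2 H@[.##/.##/###/..#]: H30[.##/.##/###/###]-1*
  | p3 V@[.##/.##/###/###]: V00[###/###/###/###]+1*
  | p4 H@[###/###/###/###] terminal -1; root [.##/.##/##./...] d6
H moving scores -1; H passing scores -1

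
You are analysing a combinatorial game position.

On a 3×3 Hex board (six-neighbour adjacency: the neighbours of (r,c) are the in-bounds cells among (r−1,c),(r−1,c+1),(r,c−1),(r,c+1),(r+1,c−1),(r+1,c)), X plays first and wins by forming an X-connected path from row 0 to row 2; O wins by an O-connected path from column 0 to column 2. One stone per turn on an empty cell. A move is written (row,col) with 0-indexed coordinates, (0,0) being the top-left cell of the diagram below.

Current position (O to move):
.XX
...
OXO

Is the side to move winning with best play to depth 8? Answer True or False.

ply 1, O at .XX/.../OXO | (0,0)=-1→OXX/.../OXO*; (1,0)=-1→.XX/O../OXO; (1,1)=-1→.XX/.O./OXO; (1,2)=-1→.XX/..O/OXO
ply 2, X at OXX/.../OXO | (1,0)=+1→OXX/X../OXO*; (1,1)=+1→OXX/.X./OXO; (1,2)=+1→OXX/..X/OXO
ply 3, O at OXX/X../OXO | (1,1)=-1→OXX/XO./OXO*; (1,2)=-1→OXX/X.O/OXO
ply 4, X at OXX/XO./OXO | (1,2)=+1→OXX/XOX/OXO*
ply 5: OXX/XOX/OXO is terminal -1 (O); from .XX/.../OXO depth 8

O winning at [.XX/.../OXO]: False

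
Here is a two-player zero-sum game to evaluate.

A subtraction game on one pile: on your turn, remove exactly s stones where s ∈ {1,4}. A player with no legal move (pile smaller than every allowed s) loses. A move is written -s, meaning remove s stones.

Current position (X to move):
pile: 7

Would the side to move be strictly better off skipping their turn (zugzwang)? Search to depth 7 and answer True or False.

ply 1, X at 7 | -1=-1→6*; -4=-1→3
ply 2, O at 6 | -1=+1→5*; -4=+1→2
ply 3, X at 5 | -1=-1→4*; -4=-1→1
ply 4, O at 4 | -1=-1→3; -4=+1→0*
ply 5: 0 is terminal -1 (X); from 7 depth 7
suppose X passes — search the same position with O to move:
pass> ply 1, O at 7 | -1=-1→6*; -4=-1→3
pass> ply 2, X at 6 | -1=+1→5*; -4=+1→2
pass> ply 3, O at 5 | -1=-1→4*; -4=-1→1
pass> ply 4, X at 4 | -1=-1→3; -4=+1→0*
pass> ply 5: 0 is terminal -1 (O); from 7 depth 7
for X: play -1, pass +1

zugzwang(7, X) = True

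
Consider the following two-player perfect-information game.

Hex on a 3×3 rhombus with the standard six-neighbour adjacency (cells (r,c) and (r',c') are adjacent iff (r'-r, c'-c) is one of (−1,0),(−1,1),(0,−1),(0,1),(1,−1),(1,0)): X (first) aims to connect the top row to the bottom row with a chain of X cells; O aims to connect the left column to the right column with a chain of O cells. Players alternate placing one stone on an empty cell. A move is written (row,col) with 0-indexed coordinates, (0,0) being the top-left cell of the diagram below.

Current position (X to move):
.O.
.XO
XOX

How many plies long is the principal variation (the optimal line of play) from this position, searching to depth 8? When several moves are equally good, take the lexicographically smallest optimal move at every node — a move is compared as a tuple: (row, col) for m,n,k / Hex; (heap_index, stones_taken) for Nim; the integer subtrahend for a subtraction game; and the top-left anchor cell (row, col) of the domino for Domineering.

[.O./.XO/XOX] X move#1: (0,0):+1/XO./.XO/XOX*, (0,2):+1/.OX/.XO/XOX, (1,0):+1/.O./XXO/XOX
[XO./.XO/XOX] O move#2: (0,2):-1/XOO/.XO/XOX*, (1,0):-1/XO./OXO/XOX
[XOO/.XO/XOX] X move#3: (1,0):+1/XOO/XXO/XOX*
[XOO/XXO/XOX] end (terminal -1, O#4); searched .O./.XO/XOX to 8

PV length from [.O./.XO/XOX]: 3 plies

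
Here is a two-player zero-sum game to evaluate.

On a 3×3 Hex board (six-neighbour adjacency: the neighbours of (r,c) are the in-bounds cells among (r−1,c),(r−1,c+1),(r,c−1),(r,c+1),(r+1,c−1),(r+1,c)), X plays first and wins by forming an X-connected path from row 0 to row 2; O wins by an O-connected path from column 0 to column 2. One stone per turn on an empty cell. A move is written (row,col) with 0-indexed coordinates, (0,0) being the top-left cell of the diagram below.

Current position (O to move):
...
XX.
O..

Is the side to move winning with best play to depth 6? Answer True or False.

O winning at [.../XX./O..]: True

p1 O@[.../XX./O..]: (0,0)[O../XX./O..]-1 (0,1)[.O./XX./O..]-1 (0,2)[..O/XX./O..]-1 (1,2)[.../XXO/O..]-1 (2,1)[.../XX./OO.]+1* (2,2)[.../XX./O.O]-1
p2 X@[.../XX./OO.]: (0,0)[X../XX./OO.]-1* (0,1)[.X./XX./OO.]-1 (0,2)[..X/XX./OO.]-1 (1,2)[.../XXX/OO.]-1 (2,2)[.../XX./OOX]-1
p3 O@[X../XX./OO.]: (0,1)[XO./XX./OO.]+1* (0,2)[X.O/XX./OO.]+1 (1,2)[X../XXO/OO.]+1 (2,2)[X../XX./OOO]+1
p4 X@[XO./XX./OO.]: (0,2)[XOX/XX./OO.]-1* (1,2)[XO./XXX/OO.]-1 (2,2)[XO./XX./OOX]-1
p5 O@[XOX/XX./OO.]: (1,2)[XOX/XXO/OO.]+1* (2,2)[XOX/XX./OOO]+1
p6 X@[XOX/XXO/OO.] terminal -1; root [.../XX./O..] d6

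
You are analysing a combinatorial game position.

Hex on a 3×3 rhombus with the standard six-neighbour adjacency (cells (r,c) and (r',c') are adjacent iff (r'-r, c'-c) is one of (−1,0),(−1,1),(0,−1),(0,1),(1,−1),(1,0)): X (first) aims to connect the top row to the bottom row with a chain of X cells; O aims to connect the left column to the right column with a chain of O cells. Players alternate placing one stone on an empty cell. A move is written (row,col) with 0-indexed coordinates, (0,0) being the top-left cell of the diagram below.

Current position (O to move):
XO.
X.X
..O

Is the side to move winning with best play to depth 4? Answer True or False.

ply 1, O at XO./X.X/..O | (0,2)=-1→XOO/X.X/..O*; (1,1)=-1→XO./XOX/..O; (2,0)=-1→XO./X.X/O.O; (2,1)=-1→XO./X.X/.OO
ply 2, X at XOO/X.X/..O | (1,1)=+1→XOO/XXX/..O*; (2,0)=+1→XOO/X.X/X.O; (2,1)=+1→XOO/X.X/.XO
ply 3, O at XOO/XXX/..O | (2,0)=-1→XOO/XXX/O.O*; (2,1)=-1→XOO/XXX/.OO
ply 4, X at XOO/XXX/O.O | (2,1)=+1→XOO/XXX/OXO*
ply 5: XOO/XXX/OXO is terminal -1 (O); from XO./X.X/..O depth 4

O winning at [XO./X.X/..O]: False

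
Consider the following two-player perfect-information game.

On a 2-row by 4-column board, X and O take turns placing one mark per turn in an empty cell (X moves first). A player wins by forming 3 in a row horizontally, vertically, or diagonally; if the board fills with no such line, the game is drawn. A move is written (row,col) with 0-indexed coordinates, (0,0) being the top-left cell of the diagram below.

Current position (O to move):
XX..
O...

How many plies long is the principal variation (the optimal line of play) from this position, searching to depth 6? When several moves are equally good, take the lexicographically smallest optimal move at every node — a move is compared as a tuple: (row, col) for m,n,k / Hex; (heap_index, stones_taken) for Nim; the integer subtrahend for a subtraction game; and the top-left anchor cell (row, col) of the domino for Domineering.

PV length from [XX../O...]: 5 plies

ply 1, O at XX../O... | (0,2)=+0→XXO./O...*; (0,3)=-1→XX.O/O...; (1,1)=-1→XX../OO..; (1,2)=-1→XX../O.O.; (1,3)=-1→XX../O..O
ply 2, X at XXO./O... | (0,3)=+0→XXOX/O...*; (1,1)=+0→XXO./OX..; (1,2)=+0→XXO./O.X.; (1,3)=+0→XXO./O..X
ply 3, O at XXOX/O... | (1,1)=+0→XXOX/OO..*; (1,2)=+0→XXOX/O.O.; (1,3)=+0→XXOX/O..O
ply 4, X at XXOX/OO.. | (1,2)=+0→XXOX/OOX.*; (1,3)=-1→XXOX/OO.X
ply 5, O at XXOX/OOX. | (1,3)=+0→XXOX/OOXO*
ply 6: XXOX/OOXO is terminal +0 (X); from XX../O... depth 6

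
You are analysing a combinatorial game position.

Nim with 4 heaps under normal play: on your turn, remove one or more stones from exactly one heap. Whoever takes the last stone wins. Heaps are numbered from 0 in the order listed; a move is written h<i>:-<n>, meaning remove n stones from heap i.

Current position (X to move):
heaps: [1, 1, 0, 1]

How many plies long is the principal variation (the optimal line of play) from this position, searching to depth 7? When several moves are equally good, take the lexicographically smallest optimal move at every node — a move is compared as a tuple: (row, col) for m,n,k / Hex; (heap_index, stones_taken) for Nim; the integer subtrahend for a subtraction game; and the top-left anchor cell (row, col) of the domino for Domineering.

PV length from [(1,1,0,1)]: 3 plies

p1 X@[(1,1,0,1)]: h0:-1[(0,1,0,1)]+1* h1:-1[(1,0,0,1)]+1 h3:-1[(1,1,0,0)]+1
p2 O@[(0,1,0,1)]: h1:-1[(0,0,0,1)]-1* h3:-1[(0,1,0,0)]-1
p3 X@[(0,0,0,1)]: h3:-1[(0,0,0,0)]+1*
p4 O@[(0,0,0,0)] terminal -1; root [(1,1,0,1)] d7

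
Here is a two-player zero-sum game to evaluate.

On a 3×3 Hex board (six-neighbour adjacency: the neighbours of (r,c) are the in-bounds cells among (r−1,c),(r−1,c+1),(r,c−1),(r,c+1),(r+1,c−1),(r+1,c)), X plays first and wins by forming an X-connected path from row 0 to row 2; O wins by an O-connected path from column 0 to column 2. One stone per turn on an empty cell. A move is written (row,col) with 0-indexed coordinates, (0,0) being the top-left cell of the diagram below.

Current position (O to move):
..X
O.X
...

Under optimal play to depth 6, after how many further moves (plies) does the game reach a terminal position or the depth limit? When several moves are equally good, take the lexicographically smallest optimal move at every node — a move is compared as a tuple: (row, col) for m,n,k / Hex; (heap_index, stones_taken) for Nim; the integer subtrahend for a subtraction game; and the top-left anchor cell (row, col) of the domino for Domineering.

PV length from [..X/O.X/...]: 6 plies

[..X/O.X/...] O move#1: (0,0):-1/O.X/O.X/...*, (0,1):-1/.OX/O.X/..., (1,1):-1/..X/OOX/..., (2,0):-1/..X/O.X/O.., (2,1):-1/..X/O.X/.O., (2,2):-1/..X/O.X/..O
[O.X/O.X/...] X move#2: (0,1):+1/OXX/O.X/...*, (1,1):+1/O.X/OXX/..., (2,0):+1/O.X/O.X/X.., (2,1):+1/O.X/O.X/.X., (2,2):+1/O.X/O.X/..X
[OXX/O.X/...] O move#3: (1,1):-1/OXX/OOX/...*, (2,0):-1/OXX/O.X/O.., (2,1):-1/OXX/O.X/.O., (2,2):-1/OXX/O.X/..O
[OXX/OOX/...] X move#4: (2,0):+1/OXX/OOX/X..*, (2,1):+1/OXX/OOX/.X., (2,2):+1/OXX/OOX/..X
[OXX/OOX/X..] O move#5: (2,1):-1/OXX/OOX/XO.*, (2,2):-1/OXX/OOX/X.O
[OXX/OOX/XO.] X move#6: (2,2):+1/OXX/OOX/XOX*
[OXX/OOX/XOX] end (terminal -1, O#7); searched ..X/O.X/... to 6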